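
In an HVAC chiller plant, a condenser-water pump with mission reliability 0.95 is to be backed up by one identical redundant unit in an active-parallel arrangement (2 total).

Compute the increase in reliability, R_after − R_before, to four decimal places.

0.0475

R_before = 0.95
R_after = 1 − (1 − 0.95)^2 = 0.9975
ΔR = 0.9975 − 0.95 = 0.0475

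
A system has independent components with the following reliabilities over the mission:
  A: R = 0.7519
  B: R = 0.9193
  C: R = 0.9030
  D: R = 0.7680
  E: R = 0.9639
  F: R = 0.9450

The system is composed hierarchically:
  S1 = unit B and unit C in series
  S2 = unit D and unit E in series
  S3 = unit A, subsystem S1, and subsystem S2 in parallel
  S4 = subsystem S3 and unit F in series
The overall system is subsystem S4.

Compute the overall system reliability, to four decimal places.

0.9347

Series (B and C): 0.919300 × 0.903000 = 0.830128
Series (D and E): 0.768000 × 0.963900 = 0.740275
Parallel (A, [0.830128], and [0.740275]): 1 − (1 − 0.751900)(1 − 0.830128)(1 − 0.740275) = 0.989054
Series ([0.989054] and F): 0.989054 × 0.945000 = 0.9347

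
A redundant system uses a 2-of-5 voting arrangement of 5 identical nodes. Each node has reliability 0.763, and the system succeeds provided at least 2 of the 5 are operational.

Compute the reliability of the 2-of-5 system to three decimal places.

0.987

R = Σ_{i=2}^{5} C(5,i) p^i (1−p)^{5−i} with p = 0.763
C(5,2)·0.763^2·0.237^3 = 0.07750
C(5,3)·0.763^3·0.237^2 = 0.24950
C(5,4)·0.763^4·0.237^1 = 0.40162
C(5,5)·0.763^5·0.237^0 = 0.25860
Sum = 0.987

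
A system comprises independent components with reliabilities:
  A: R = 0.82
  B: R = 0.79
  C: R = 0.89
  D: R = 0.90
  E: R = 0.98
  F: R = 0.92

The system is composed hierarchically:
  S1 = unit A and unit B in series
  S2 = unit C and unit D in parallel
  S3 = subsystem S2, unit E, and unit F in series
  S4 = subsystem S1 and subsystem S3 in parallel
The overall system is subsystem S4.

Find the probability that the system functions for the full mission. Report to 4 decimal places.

Series (A and B): 0.820000 × 0.790000 = 0.647800
Parallel (C and D): 1 − (1 − 0.890000)(1 − 0.900000) = 0.989000
Series ([0.989000], E, and F): 0.989000 × 0.980000 × 0.920000 = 0.891682
Parallel ([0.647800] and [0.891682]): 1 − (1 − 0.647800)(1 − 0.891682) = 0.9619

0.9619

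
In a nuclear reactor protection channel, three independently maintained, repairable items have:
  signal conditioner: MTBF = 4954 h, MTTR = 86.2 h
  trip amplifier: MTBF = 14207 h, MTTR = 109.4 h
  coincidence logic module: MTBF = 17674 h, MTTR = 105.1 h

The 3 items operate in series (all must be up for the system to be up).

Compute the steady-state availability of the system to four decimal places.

A(signal conditioner) = MTBF/(MTBF+MTTR) = 4954/(4954+86.2) = 0.982898
A(trip amplifier) = MTBF/(MTBF+MTTR) = 14207/(14207+109.4) = 0.992358
A(coincidence logic module) = MTBF/(MTBF+MTTR) = 17674/(17674+105.1) = 0.994089
Series availability: 0.982898 × 0.992358 × 0.994089 = 0.9696

0.9696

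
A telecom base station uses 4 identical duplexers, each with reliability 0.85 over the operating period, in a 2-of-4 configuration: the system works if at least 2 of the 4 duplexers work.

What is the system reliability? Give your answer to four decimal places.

0.9880

R = Σ_{i=2}^{4} C(4,i) p^i (1−p)^{4−i} with p = 0.85
C(4,2)·0.85^2·0.15^2 = 0.097538
C(4,3)·0.85^3·0.15^1 = 0.368475
C(4,4)·0.85^4·0.15^0 = 0.522006
Sum = 0.9880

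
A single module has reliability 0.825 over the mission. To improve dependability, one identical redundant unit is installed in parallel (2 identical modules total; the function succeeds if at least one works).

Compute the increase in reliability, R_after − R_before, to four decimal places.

R_before = 0.825
R_after = 1 − (1 − 0.825)^2 = 0.9694
ΔR = 0.9694 − 0.825 = 0.1444

0.1444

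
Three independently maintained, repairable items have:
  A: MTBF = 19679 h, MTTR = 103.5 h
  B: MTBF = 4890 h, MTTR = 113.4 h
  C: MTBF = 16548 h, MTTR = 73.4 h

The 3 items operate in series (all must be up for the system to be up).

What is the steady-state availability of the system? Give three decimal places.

A(A) = MTBF/(MTBF+MTTR) = 19679/(19679+103.5) = 0.994768
A(B) = MTBF/(MTBF+MTTR) = 4890/(4890+113.4) = 0.977335
A(C) = MTBF/(MTBF+MTTR) = 16548/(16548+73.4) = 0.995584
Series availability: 0.994768 × 0.977335 × 0.995584 = 0.968

0.968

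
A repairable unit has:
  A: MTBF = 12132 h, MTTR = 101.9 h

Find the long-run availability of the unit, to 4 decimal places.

A(A) = MTBF/(MTBF+MTTR) = 12132/(12132+101.9) = 0.9917

0.9917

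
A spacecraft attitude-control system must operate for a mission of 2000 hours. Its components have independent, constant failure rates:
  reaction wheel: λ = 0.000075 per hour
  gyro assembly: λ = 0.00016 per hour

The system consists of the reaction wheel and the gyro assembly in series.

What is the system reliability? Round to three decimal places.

0.625

R(reaction wheel) = exp(−0.000075 × 2000) = 0.86071
R(gyro assembly) = exp(−0.00016 × 2000) = 0.72615
Series (reaction wheel and gyro assembly): 0.86071 × 0.72615 = 0.625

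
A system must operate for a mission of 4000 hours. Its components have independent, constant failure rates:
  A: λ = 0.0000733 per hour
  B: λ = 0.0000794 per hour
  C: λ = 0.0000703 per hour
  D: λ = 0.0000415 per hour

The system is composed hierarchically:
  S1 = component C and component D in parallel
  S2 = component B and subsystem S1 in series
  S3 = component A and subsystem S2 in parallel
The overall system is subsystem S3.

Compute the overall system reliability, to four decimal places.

0.9239

R(A) = exp(−0.0000733 × 4000) = 0.745873
R(B) = exp(−0.0000794 × 4000) = 0.727894
R(C) = exp(−0.0000703 × 4000) = 0.754877
R(D) = exp(−0.0000415 × 4000) = 0.847046
Parallel (C and D): 1 − (1 − 0.754877)(1 − 0.847046) = 0.962507
Series (B and [0.962507]): 0.727894 × 0.962507 = 0.700603
Parallel (A and [0.700603]): 1 − (1 − 0.745873)(1 − 0.700603) = 0.9239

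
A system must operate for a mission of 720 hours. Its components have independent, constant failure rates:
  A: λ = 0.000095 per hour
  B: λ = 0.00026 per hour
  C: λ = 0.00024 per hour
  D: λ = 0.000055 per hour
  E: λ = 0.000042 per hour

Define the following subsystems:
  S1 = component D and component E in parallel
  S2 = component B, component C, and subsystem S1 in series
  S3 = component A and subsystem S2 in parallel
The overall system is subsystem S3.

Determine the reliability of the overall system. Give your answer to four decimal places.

R(A) = exp(−0.000095 × 720) = 0.933887
R(B) = exp(−0.00026 × 720) = 0.829278
R(C) = exp(−0.00024 × 720) = 0.841306
R(D) = exp(−0.000055 × 720) = 0.961174
R(E) = exp(−0.000042 × 720) = 0.970213
Parallel (D and E): 1 − (1 − 0.961174)(1 − 0.970213) = 0.998843
Series (B, C, and [0.998843]): 0.829278 × 0.841306 × 0.998843 = 0.696869
Parallel (A and [0.696869]): 1 − (1 − 0.933887)(1 − 0.696869) = 0.9800

0.9800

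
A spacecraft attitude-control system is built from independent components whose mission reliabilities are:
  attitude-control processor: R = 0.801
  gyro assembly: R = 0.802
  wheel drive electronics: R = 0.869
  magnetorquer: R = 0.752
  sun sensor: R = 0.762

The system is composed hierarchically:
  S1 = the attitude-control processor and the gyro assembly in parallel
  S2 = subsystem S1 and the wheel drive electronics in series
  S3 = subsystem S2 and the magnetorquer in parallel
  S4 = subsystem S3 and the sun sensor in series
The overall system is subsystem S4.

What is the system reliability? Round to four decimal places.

Parallel (attitude-control processor and gyro assembly): 1 − (1 − 0.801000)(1 − 0.802000) = 0.960598
Series ([0.960598] and wheel drive electronics): 0.960598 × 0.869000 = 0.834760
Parallel ([0.834760] and magnetorquer): 1 − (1 − 0.834760)(1 − 0.752000) = 0.959020
Series ([0.959020] and sun sensor): 0.959020 × 0.762000 = 0.7308

0.7308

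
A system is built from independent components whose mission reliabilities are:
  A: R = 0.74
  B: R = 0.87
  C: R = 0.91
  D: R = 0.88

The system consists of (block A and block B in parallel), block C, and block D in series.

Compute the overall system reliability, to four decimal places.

0.7737

Parallel (A and B): 1 − (1 − 0.740000)(1 − 0.870000) = 0.966200
Series ([0.966200], C, and D): 0.966200 × 0.910000 × 0.880000 = 0.7737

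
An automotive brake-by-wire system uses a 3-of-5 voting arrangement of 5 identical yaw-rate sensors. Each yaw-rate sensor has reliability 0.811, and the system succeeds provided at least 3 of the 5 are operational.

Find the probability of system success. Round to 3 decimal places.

R = Σ_{i=3}^{5} C(5,i) p^i (1−p)^{5−i} with p = 0.811
C(5,3)·0.811^3·0.189^2 = 0.19054
C(5,4)·0.811^4·0.189^1 = 0.40880
C(5,5)·0.811^5·0.189^0 = 0.35084
Sum = 0.950

0.950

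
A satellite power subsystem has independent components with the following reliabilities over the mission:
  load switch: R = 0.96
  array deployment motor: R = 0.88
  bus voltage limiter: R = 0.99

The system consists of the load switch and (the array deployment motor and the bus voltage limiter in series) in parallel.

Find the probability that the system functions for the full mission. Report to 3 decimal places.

0.995

Series (array deployment motor and bus voltage limiter): 0.88000 × 0.99000 = 0.87120
Parallel (load switch and [0.87120]): 1 − (1 − 0.96000)(1 − 0.87120) = 0.995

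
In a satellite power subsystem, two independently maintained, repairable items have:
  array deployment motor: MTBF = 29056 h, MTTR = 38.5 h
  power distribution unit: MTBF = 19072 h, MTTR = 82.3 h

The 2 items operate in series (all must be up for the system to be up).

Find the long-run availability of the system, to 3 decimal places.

A(array deployment motor) = MTBF/(MTBF+MTTR) = 29056/(29056+38.5) = 0.998677
A(power distribution unit) = MTBF/(MTBF+MTTR) = 19072/(19072+82.3) = 0.995703
Series availability: 0.998677 × 0.995703 = 0.994

0.994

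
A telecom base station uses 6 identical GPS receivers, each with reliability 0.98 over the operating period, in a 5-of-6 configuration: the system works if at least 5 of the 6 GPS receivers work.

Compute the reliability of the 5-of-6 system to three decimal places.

0.994

R = Σ_{i=5}^{6} C(6,i) p^i (1−p)^{6−i} with p = 0.98
C(6,5)·0.98^5·0.02^1 = 0.10847
C(6,6)·0.98^6·0.02^0 = 0.88584
Sum = 0.994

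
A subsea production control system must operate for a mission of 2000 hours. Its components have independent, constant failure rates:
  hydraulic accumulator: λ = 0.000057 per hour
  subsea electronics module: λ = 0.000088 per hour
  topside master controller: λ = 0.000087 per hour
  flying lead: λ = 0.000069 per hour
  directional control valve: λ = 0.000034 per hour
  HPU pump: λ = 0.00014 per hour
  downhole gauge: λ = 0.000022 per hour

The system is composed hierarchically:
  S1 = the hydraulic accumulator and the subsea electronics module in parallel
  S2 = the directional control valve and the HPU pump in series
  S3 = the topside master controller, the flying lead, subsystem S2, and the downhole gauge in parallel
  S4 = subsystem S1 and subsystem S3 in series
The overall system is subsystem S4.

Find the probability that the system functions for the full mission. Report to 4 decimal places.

R(hydraulic accumulator) = exp(−0.000057 × 2000) = 0.892258
R(subsea electronics module) = exp(−0.000088 × 2000) = 0.838618
R(topside master controller) = exp(−0.000087 × 2000) = 0.840297
R(flying lead) = exp(−0.000069 × 2000) = 0.871099
R(directional control valve) = exp(−0.000034 × 2000) = 0.934260
R(HPU pump) = exp(−0.00014 × 2000) = 0.755784
R(downhole gauge) = exp(−0.000022 × 2000) = 0.956954
Parallel (hydraulic accumulator and subsea electronics module): 1 − (1 − 0.892258)(1 − 0.838618) = 0.982612
Series (directional control valve and HPU pump): 0.934260 × 0.755784 = 0.706099
Parallel (topside master controller, flying lead, [0.706099], and downhole gauge): 1 − (1 − 0.840297)(1 − 0.871099)(1 − 0.706099)(1 − 0.956954) = 0.999740
Series ([0.982612] and [0.999740]): 0.982612 × 0.999740 = 0.9824

0.9824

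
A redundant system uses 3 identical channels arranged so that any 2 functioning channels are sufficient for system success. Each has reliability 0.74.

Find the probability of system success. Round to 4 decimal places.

R = Σ_{i=2}^{3} C(3,i) p^i (1−p)^{3−i} with p = 0.74
C(3,2)·0.74^2·0.26^1 = 0.427128
C(3,3)·0.74^3·0.26^0 = 0.405224
Sum = 0.8324

0.8324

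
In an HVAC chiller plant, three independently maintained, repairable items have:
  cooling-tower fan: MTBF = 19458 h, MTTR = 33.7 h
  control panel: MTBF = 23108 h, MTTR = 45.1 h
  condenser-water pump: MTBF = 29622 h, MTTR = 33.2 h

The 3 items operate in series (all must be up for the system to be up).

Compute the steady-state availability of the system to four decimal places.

A(cooling-tower fan) = MTBF/(MTBF+MTTR) = 19458/(19458+33.7) = 0.998271
A(control panel) = MTBF/(MTBF+MTTR) = 23108/(23108+45.1) = 0.998052
A(condenser-water pump) = MTBF/(MTBF+MTTR) = 29622/(29622+33.2) = 0.998880
Series availability: 0.998271 × 0.998052 × 0.998880 = 0.9952

0.9952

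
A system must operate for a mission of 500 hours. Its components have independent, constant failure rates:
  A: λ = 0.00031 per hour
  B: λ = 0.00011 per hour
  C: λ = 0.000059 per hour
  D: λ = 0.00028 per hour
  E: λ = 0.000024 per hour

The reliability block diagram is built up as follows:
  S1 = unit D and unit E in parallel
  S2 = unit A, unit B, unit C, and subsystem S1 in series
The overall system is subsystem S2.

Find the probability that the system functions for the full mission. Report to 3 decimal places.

R(A) = exp(−0.00031 × 500) = 0.85642
R(B) = exp(−0.00011 × 500) = 0.94649
R(C) = exp(−0.000059 × 500) = 0.97093
R(D) = exp(−0.00028 × 500) = 0.86936
R(E) = exp(−0.000024 × 500) = 0.98807
Parallel (D and E): 1 − (1 − 0.86936)(1 − 0.98807) = 0.99844
Series (A, B, C, and [0.99844]): 0.85642 × 0.94649 × 0.97093 × 0.99844 = 0.786

0.786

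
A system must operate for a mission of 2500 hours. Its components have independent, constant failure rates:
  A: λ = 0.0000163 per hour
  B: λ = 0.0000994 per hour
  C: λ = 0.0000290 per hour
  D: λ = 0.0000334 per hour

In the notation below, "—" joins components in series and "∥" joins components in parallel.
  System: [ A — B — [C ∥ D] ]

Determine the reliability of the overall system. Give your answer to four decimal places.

0.7446

R(A) = exp(−0.0000163 × 2500) = 0.960069
R(B) = exp(−0.0000994 × 2500) = 0.779970
R(C) = exp(−0.0000290 × 2500) = 0.930066
R(D) = exp(−0.0000334 × 2500) = 0.919891
Parallel (C and D): 1 − (1 − 0.930066)(1 − 0.919891) = 0.994398
Series (A, B, and [0.994398]): 0.960069 × 0.779970 × 0.994398 = 0.7446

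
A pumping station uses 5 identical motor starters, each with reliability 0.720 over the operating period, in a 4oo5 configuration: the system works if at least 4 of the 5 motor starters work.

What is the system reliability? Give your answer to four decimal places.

0.5697

R = Σ_{i=4}^{5} C(5,i) p^i (1−p)^{5−i} with p = 0.720
C(5,4)·0.720^4·0.280^1 = 0.376234
C(5,5)·0.720^5·0.280^0 = 0.193492
Sum = 0.5697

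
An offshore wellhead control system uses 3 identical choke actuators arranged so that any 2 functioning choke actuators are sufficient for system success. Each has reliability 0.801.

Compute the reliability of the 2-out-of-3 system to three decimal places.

R = Σ_{i=2}^{3} C(3,i) p^i (1−p)^{3−i} with p = 0.801
C(3,2)·0.801^2·0.199^1 = 0.38304
C(3,3)·0.801^3·0.199^0 = 0.51392
Sum = 0.897

0.897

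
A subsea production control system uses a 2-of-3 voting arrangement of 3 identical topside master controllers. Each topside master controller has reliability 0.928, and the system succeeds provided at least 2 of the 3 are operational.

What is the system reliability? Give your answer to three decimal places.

0.985

R = Σ_{i=2}^{3} C(3,i) p^i (1−p)^{3−i} with p = 0.928
C(3,2)·0.928^2·0.072^1 = 0.18602
C(3,3)·0.928^3·0.072^0 = 0.79918
Sum = 0.985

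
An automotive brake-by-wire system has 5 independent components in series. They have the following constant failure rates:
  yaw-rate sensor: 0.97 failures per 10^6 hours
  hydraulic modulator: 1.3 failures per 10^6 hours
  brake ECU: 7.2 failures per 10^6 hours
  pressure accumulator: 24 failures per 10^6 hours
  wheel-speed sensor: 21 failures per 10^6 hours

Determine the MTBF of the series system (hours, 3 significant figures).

Series of exponential components: λ_sys = Σ λ_i
λ_sys = 0.00000097 + 0.0000013 + 0.0000072 + 0.000024 + 0.000021 = 5.4470e-05 /h
MTBF = 1 / λ_sys = 18400 h

18400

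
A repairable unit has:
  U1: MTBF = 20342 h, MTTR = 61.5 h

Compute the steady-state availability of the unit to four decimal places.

A(U1) = MTBF/(MTBF+MTTR) = 20342/(20342+61.5) = 0.9970

0.9970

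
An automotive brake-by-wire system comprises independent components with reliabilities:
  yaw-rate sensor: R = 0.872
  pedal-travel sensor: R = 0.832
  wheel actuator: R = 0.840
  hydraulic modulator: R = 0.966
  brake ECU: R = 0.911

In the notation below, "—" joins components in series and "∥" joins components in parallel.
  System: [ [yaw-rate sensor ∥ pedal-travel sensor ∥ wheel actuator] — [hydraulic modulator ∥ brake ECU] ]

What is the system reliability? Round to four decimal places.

Parallel (yaw-rate sensor, pedal-travel sensor, and wheel actuator): 1 − (1 − 0.872000)(1 − 0.832000)(1 − 0.840000) = 0.996559
Parallel (hydraulic modulator and brake ECU): 1 − (1 − 0.966000)(1 − 0.911000) = 0.996974
Series ([0.996559] and [0.996974]): 0.996559 × 0.996974 = 0.9935

0.9935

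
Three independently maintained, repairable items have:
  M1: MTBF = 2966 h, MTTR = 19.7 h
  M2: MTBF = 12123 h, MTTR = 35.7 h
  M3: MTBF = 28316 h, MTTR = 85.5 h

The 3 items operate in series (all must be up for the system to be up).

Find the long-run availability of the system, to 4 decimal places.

A(M1) = MTBF/(MTBF+MTTR) = 2966/(2966+19.7) = 0.993402
A(M2) = MTBF/(MTBF+MTTR) = 12123/(12123+35.7) = 0.997064
A(M3) = MTBF/(MTBF+MTTR) = 28316/(28316+85.5) = 0.996990
Series availability: 0.993402 × 0.997064 × 0.996990 = 0.9875

0.9875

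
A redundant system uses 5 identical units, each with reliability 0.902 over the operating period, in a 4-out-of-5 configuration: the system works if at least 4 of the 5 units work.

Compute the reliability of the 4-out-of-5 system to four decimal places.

R = Σ_{i=4}^{5} C(5,i) p^i (1−p)^{5−i} with p = 0.902
C(5,4)·0.902^4·0.098^1 = 0.324356
C(5,5)·0.902^5·0.098^0 = 0.597080
Sum = 0.9214

0.9214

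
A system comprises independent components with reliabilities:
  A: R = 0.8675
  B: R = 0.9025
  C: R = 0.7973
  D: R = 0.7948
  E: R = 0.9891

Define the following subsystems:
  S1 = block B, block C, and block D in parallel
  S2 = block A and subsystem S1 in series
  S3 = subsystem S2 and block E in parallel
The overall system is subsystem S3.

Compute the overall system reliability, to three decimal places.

0.999

Parallel (B, C, and D): 1 − (1 − 0.90250)(1 − 0.79730)(1 − 0.79480) = 0.99594
Series (A and [0.99594]): 0.86750 × 0.99594 = 0.86398
Parallel ([0.86398] and E): 1 − (1 − 0.86398)(1 − 0.98910) = 0.999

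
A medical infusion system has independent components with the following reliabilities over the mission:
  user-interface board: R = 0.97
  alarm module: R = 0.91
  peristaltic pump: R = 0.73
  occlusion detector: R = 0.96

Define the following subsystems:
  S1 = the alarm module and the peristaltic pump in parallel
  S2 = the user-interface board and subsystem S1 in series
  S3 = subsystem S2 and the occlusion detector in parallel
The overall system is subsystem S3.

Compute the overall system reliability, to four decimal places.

0.9979

Parallel (alarm module and peristaltic pump): 1 − (1 − 0.910000)(1 − 0.730000) = 0.975700
Series (user-interface board and [0.975700]): 0.970000 × 0.975700 = 0.946429
Parallel ([0.946429] and occlusion detector): 1 − (1 − 0.946429)(1 − 0.960000) = 0.9979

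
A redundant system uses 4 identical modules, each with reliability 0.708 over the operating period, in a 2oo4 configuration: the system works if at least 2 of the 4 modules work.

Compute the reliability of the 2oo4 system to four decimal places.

R = Σ_{i=2}^{4} C(4,i) p^i (1−p)^{4−i} with p = 0.708
C(4,2)·0.708^2·0.292^2 = 0.256439
C(4,3)·0.708^3·0.292^1 = 0.414517
C(4,4)·0.708^4·0.292^0 = 0.251266
Sum = 0.9222

0.9222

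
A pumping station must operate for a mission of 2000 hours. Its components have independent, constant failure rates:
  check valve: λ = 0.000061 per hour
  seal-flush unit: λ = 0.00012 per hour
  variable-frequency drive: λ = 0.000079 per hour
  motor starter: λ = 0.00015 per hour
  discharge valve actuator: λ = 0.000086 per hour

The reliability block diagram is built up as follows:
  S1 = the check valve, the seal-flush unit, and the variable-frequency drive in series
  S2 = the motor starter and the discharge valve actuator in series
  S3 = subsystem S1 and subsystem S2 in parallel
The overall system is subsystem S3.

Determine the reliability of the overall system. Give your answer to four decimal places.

0.8474

R(check valve) = exp(−0.000061 × 2000) = 0.885148
R(seal-flush unit) = exp(−0.00012 × 2000) = 0.786628
R(variable-frequency drive) = exp(−0.000079 × 2000) = 0.853850
R(motor starter) = exp(−0.00015 × 2000) = 0.740818
R(discharge valve actuator) = exp(−0.000086 × 2000) = 0.841979
Series (check valve, seal-flush unit, and variable-frequency drive): 0.885148 × 0.786628 × 0.853850 = 0.594521
Series (motor starter and discharge valve actuator): 0.740818 × 0.841979 = 0.623753
Parallel ([0.594521] and [0.623753]): 1 − (1 − 0.594521)(1 − 0.623753) = 0.8474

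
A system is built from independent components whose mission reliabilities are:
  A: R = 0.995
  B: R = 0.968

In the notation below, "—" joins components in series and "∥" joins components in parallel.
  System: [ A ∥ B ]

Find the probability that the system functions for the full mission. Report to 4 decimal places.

0.9998

Parallel (A and B): 1 − (1 − 0.995000)(1 − 0.968000) = 0.9998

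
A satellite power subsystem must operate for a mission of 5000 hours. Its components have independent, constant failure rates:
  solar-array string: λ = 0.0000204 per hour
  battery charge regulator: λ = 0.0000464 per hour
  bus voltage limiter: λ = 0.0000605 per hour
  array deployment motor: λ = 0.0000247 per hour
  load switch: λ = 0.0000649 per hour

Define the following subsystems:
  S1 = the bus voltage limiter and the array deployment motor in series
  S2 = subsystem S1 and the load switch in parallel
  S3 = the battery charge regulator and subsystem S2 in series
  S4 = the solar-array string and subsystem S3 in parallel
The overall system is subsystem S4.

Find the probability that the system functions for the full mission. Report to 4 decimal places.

0.9725

R(solar-array string) = exp(−0.0000204 × 5000) = 0.903030
R(battery charge regulator) = exp(−0.0000464 × 5000) = 0.792946
R(bus voltage limiter) = exp(−0.0000605 × 5000) = 0.738968
R(array deployment motor) = exp(−0.0000247 × 5000) = 0.883822
R(load switch) = exp(−0.0000649 × 5000) = 0.722889
Series (bus voltage limiter and array deployment motor): 0.738968 × 0.883822 = 0.653116
Parallel ([0.653116] and load switch): 1 − (1 − 0.653116)(1 − 0.722889) = 0.903875
Series (battery charge regulator and [0.903875]): 0.792946 × 0.903875 = 0.716724
Parallel (solar-array string and [0.716724]): 1 − (1 − 0.903030)(1 − 0.716724) = 0.9725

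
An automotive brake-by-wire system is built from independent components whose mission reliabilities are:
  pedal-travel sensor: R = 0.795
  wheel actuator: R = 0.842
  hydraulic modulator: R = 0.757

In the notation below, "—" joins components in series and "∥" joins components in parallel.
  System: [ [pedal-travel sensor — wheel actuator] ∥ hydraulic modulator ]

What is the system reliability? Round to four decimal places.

Series (pedal-travel sensor and wheel actuator): 0.795000 × 0.842000 = 0.669390
Parallel ([0.669390] and hydraulic modulator): 1 − (1 − 0.669390)(1 − 0.757000) = 0.9197

0.9197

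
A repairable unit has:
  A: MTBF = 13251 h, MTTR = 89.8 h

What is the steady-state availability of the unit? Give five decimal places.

A(A) = MTBF/(MTBF+MTTR) = 13251/(13251+89.8) = 0.99327

0.99327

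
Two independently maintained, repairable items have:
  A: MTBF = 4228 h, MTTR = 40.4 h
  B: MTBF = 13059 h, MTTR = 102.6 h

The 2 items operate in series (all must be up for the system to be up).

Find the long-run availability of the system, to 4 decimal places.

A(A) = MTBF/(MTBF+MTTR) = 4228/(4228+40.4) = 0.990535
A(B) = MTBF/(MTBF+MTTR) = 13059/(13059+102.6) = 0.992205
Series availability: 0.990535 × 0.992205 = 0.9828

0.9828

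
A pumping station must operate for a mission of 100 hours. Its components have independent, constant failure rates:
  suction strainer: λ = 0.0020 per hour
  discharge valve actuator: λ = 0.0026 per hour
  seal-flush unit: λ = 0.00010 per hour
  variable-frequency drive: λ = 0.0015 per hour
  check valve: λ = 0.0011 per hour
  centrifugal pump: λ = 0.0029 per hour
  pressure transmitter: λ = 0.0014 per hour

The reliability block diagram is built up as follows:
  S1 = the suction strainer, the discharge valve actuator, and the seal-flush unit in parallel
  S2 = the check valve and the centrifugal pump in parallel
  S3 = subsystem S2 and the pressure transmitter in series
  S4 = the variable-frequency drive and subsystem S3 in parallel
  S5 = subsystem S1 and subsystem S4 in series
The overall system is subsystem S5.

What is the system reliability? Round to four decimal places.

R(suction strainer) = exp(−0.0020 × 100) = 0.818731
R(discharge valve actuator) = exp(−0.0026 × 100) = 0.771052
R(seal-flush unit) = exp(−0.00010 × 100) = 0.990050
R(variable-frequency drive) = exp(−0.0015 × 100) = 0.860708
R(check valve) = exp(−0.0011 × 100) = 0.895834
R(centrifugal pump) = exp(−0.0029 × 100) = 0.748264
R(pressure transmitter) = exp(−0.0014 × 100) = 0.869358
Parallel (suction strainer, discharge valve actuator, and seal-flush unit): 1 − (1 − 0.818731)(1 − 0.771052)(1 − 0.990050) = 0.999587
Parallel (check valve and centrifugal pump): 1 − (1 − 0.895834)(1 − 0.748264) = 0.973778
Series ([0.973778] and pressure transmitter): 0.973778 × 0.869358 = 0.846562
Parallel (variable-frequency drive and [0.846562]): 1 − (1 − 0.860708)(1 − 0.846562) = 0.978627
Series ([0.999587] and [0.978627]): 0.999587 × 0.978627 = 0.9782

0.9782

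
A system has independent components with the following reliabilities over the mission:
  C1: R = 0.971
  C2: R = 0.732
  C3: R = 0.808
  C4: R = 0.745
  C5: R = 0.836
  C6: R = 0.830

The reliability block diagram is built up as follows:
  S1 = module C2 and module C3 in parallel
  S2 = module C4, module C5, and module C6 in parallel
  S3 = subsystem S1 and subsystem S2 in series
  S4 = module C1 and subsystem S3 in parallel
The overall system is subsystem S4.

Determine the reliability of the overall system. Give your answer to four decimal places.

0.9983

Parallel (C2 and C3): 1 − (1 − 0.732000)(1 − 0.808000) = 0.948544
Parallel (C4, C5, and C6): 1 − (1 − 0.745000)(1 − 0.836000)(1 − 0.830000) = 0.992891
Series ([0.948544] and [0.992891]): 0.948544 × 0.992891 = 0.941801
Parallel (C1 and [0.941801]): 1 − (1 − 0.971000)(1 − 0.941801) = 0.9983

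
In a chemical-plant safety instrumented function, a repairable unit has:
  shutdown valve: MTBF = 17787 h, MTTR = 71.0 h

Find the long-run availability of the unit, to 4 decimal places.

0.9960

A(shutdown valve) = MTBF/(MTBF+MTTR) = 17787/(17787+71.0) = 0.9960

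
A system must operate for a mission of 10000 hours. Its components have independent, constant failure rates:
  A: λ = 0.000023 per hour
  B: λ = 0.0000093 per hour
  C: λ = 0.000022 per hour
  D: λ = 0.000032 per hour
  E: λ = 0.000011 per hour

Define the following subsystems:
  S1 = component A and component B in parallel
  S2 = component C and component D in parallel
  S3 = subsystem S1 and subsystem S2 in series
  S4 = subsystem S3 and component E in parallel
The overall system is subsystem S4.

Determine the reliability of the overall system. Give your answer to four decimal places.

R(A) = exp(−0.000023 × 10000) = 0.794534
R(B) = exp(−0.0000093 × 10000) = 0.911194
R(C) = exp(−0.000022 × 10000) = 0.802519
R(D) = exp(−0.000032 × 10000) = 0.726149
R(E) = exp(−0.000011 × 10000) = 0.895834
Parallel (A and B): 1 − (1 − 0.794534)(1 − 0.911194) = 0.981753
Parallel (C and D): 1 − (1 − 0.802519)(1 − 0.726149) = 0.945920
Series ([0.981753] and [0.945920]): 0.981753 × 0.945920 = 0.928660
Parallel ([0.928660] and E): 1 − (1 − 0.928660)(1 − 0.895834) = 0.9926

0.9926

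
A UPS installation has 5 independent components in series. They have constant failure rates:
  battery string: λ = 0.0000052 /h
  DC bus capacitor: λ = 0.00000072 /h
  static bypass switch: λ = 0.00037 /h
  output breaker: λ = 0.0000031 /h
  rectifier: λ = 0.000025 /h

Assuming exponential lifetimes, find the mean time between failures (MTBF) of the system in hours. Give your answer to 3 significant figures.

Series of exponential components: λ_sys = Σ λ_i
λ_sys = 0.0000052 + 0.00000072 + 0.00037 + 0.0000031 + 0.000025 = 4.0402e-04 /h
MTBF = 1 / λ_sys = 2480 h

2480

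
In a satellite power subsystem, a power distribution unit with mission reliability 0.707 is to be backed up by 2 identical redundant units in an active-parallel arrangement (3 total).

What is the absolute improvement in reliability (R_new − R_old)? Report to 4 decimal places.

0.2678

R_before = 0.707
R_after = 1 − (1 − 0.707)^3 = 0.9748
ΔR = 0.9748 − 0.707 = 0.2678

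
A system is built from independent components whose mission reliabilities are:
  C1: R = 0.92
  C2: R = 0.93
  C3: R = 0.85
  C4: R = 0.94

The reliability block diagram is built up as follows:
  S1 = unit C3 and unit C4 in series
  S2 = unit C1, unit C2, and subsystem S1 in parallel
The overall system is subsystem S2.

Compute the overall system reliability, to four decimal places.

Series (C3 and C4): 0.850000 × 0.940000 = 0.799000
Parallel (C1, C2, and [0.799000]): 1 − (1 − 0.920000)(1 − 0.930000)(1 − 0.799000) = 0.9989

0.9989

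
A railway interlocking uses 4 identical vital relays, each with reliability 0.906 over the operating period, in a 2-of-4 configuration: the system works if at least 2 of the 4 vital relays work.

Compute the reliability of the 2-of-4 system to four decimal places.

0.9969

R = Σ_{i=2}^{4} C(4,i) p^i (1−p)^{4−i} with p = 0.906
C(4,2)·0.906^2·0.094^2 = 0.043517
C(4,3)·0.906^3·0.094^1 = 0.279623
C(4,4)·0.906^4·0.094^0 = 0.673772
Sum = 0.9969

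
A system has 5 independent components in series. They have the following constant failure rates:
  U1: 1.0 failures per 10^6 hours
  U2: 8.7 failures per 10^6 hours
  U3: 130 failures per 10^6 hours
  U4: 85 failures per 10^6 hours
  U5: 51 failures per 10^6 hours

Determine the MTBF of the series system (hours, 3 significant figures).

Series of exponential components: λ_sys = Σ λ_i
λ_sys = 0.0000010 + 0.0000087 + 0.00013 + 0.000085 + 0.000051 = 2.7570e-04 /h
MTBF = 1 / λ_sys = 3630 h

3630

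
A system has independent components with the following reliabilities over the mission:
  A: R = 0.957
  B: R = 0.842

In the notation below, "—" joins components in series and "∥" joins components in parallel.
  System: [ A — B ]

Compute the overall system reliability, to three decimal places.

Series (A and B): 0.95700 × 0.84200 = 0.806

0.806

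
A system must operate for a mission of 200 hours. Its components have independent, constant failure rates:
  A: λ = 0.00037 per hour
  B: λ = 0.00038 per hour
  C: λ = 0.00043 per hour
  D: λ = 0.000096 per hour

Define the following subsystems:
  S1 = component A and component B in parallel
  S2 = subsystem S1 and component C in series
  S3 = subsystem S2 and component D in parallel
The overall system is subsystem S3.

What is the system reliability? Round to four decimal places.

R(A) = exp(−0.00037 × 200) = 0.928672
R(B) = exp(−0.00038 × 200) = 0.926816
R(C) = exp(−0.00043 × 200) = 0.917594
R(D) = exp(−0.000096 × 200) = 0.980983
Parallel (A and B): 1 − (1 − 0.928672)(1 − 0.926816) = 0.994780
Series ([0.994780] and C): 0.994780 × 0.917594 = 0.912804
Parallel ([0.912804] and D): 1 − (1 − 0.912804)(1 − 0.980983) = 0.9983

0.9983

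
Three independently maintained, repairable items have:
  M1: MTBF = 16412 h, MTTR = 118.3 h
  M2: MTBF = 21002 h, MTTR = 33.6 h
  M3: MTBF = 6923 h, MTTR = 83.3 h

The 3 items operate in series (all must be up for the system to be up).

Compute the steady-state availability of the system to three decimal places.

0.979

A(M1) = MTBF/(MTBF+MTTR) = 16412/(16412+118.3) = 0.992843
A(M2) = MTBF/(MTBF+MTTR) = 21002/(21002+33.6) = 0.998403
A(M3) = MTBF/(MTBF+MTTR) = 6923/(6923+83.3) = 0.988111
Series availability: 0.992843 × 0.998403 × 0.988111 = 0.979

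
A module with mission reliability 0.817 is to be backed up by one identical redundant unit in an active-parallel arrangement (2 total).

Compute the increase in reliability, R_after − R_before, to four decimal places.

0.1495

R_before = 0.817
R_after = 1 − (1 − 0.817)^2 = 0.9665
ΔR = 0.9665 − 0.817 = 0.1495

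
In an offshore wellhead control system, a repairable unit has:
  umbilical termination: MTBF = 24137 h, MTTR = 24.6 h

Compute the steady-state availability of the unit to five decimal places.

A(umbilical termination) = MTBF/(MTBF+MTTR) = 24137/(24137+24.6) = 0.99898

0.99898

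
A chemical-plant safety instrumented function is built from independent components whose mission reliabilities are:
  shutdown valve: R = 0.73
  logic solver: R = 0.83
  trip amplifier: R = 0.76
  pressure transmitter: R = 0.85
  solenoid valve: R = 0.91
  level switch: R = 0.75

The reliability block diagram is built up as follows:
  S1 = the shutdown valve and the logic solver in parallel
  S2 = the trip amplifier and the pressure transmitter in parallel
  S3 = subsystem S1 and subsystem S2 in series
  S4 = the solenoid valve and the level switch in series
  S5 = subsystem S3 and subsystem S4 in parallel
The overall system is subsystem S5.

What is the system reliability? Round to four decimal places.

0.9745

Parallel (shutdown valve and logic solver): 1 − (1 − 0.730000)(1 − 0.830000) = 0.954100
Parallel (trip amplifier and pressure transmitter): 1 − (1 − 0.760000)(1 − 0.850000) = 0.964000
Series ([0.954100] and [0.964000]): 0.954100 × 0.964000 = 0.919752
Series (solenoid valve and level switch): 0.910000 × 0.750000 = 0.682500
Parallel ([0.919752] and [0.682500]): 1 − (1 − 0.919752)(1 − 0.682500) = 0.9745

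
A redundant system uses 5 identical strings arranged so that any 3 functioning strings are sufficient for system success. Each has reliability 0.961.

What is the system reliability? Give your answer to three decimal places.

0.999

R = Σ_{i=3}^{5} C(5,i) p^i (1−p)^{5−i} with p = 0.961
C(5,3)·0.961^3·0.039^2 = 0.01350
C(5,4)·0.961^4·0.039^1 = 0.16631
C(5,5)·0.961^5·0.039^0 = 0.81963
Sum = 0.999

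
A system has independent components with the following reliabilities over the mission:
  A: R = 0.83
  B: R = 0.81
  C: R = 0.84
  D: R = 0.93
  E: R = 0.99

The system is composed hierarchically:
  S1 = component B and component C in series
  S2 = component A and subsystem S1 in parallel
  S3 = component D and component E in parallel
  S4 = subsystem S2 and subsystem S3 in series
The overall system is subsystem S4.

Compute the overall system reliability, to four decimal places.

Series (B and C): 0.810000 × 0.840000 = 0.680400
Parallel (A and [0.680400]): 1 − (1 − 0.830000)(1 − 0.680400) = 0.945668
Parallel (D and E): 1 − (1 − 0.930000)(1 − 0.990000) = 0.999300
Series ([0.945668] and [0.999300]): 0.945668 × 0.999300 = 0.9450

0.9450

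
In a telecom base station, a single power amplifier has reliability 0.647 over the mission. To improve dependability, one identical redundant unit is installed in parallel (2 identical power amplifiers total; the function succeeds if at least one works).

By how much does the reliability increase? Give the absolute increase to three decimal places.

0.228

R_before = 0.647
R_after = 1 − (1 − 0.647)^2 = 0.875
ΔR = 0.875 − 0.647 = 0.228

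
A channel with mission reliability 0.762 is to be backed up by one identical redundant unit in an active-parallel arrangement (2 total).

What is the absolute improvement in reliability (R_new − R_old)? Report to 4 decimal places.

0.1814

R_before = 0.762
R_after = 1 − (1 − 0.762)^2 = 0.9434
ΔR = 0.9434 − 0.762 = 0.1814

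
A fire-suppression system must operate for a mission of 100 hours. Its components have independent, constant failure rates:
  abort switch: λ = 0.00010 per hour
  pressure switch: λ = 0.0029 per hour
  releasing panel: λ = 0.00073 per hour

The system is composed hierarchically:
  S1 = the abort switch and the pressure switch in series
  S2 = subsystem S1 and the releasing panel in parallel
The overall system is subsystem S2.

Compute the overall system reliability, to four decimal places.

R(abort switch) = exp(−0.00010 × 100) = 0.990050
R(pressure switch) = exp(−0.0029 × 100) = 0.748264
R(releasing panel) = exp(−0.00073 × 100) = 0.929601
Series (abort switch and pressure switch): 0.990050 × 0.748264 = 0.740819
Parallel ([0.740819] and releasing panel): 1 − (1 − 0.740819)(1 − 0.929601) = 0.9818

0.9818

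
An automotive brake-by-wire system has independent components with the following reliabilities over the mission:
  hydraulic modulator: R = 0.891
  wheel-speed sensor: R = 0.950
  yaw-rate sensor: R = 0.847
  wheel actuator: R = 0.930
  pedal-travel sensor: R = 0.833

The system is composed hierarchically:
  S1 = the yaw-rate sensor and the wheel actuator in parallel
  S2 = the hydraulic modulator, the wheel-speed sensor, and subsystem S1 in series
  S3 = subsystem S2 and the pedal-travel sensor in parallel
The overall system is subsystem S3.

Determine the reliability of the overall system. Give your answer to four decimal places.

0.9728

Parallel (yaw-rate sensor and wheel actuator): 1 − (1 − 0.847000)(1 − 0.930000) = 0.989290
Series (hydraulic modulator, wheel-speed sensor, and [0.989290]): 0.891000 × 0.950000 × 0.989290 = 0.837385
Parallel ([0.837385] and pedal-travel sensor): 1 − (1 − 0.837385)(1 − 0.833000) = 0.9728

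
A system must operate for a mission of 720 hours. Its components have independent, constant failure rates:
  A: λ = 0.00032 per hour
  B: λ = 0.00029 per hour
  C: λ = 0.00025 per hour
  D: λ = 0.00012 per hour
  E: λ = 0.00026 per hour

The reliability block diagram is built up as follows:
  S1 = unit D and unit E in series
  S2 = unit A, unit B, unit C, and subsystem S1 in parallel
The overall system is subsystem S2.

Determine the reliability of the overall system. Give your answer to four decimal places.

0.9985

R(A) = exp(−0.00032 × 720) = 0.794216
R(B) = exp(−0.00029 × 720) = 0.811558
R(C) = exp(−0.00025 × 720) = 0.835270
R(D) = exp(−0.00012 × 720) = 0.917227
R(E) = exp(−0.00026 × 720) = 0.829278
Series (D and E): 0.917227 × 0.829278 = 0.760636
Parallel (A, B, C, and [0.760636]): 1 − (1 − 0.794216)(1 − 0.811558)(1 − 0.835270)(1 − 0.760636) = 0.9985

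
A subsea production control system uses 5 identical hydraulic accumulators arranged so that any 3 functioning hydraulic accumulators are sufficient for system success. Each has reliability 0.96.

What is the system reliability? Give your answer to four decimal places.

0.9994

R = Σ_{i=3}^{5} C(5,i) p^i (1−p)^{5−i} with p = 0.96
C(5,3)·0.96^3·0.04^2 = 0.014156
C(5,4)·0.96^4·0.04^1 = 0.169869
C(5,5)·0.96^5·0.04^0 = 0.815373
Sum = 0.9994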